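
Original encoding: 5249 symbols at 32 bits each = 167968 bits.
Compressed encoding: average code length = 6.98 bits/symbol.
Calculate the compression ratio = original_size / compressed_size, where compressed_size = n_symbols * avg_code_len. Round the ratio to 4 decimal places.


original_size = n_symbols * orig_bits = 5249 * 32 = 167968 bits
compressed_size = n_symbols * avg_code_len = 5249 * 6.98 = 36638.02 bits
ratio = original_size / compressed_size = 167968 / 36638.02 = 4.5845

Compression ratio = 4.5845


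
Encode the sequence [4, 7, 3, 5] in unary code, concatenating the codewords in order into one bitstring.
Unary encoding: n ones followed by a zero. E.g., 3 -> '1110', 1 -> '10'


Encode each number as n ones followed by a terminating 0:
  4 -> 11110 (5 bits)
  7 -> 11111110 (8 bits)
  3 -> 1110 (4 bits)
  5 -> 111110 (6 bits)
Total length = 5 + 8 + 4 + 6 = 23 bits.

Unary([4, 7, 3, 5]) = 11110111111101110111110 (23 bits)


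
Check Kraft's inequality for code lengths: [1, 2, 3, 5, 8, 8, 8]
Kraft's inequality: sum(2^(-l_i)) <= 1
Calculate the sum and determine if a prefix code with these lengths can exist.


Sum = 2^(-1) + 2^(-2) + 2^(-3) + 2^(-5) + 2^(-8) + 2^(-8) + 2^(-8)
    = 0.5 + 0.25 + 0.125 + 0.03125 + 0.00390625 + 0.00390625 + 0.00390625
    = 235/256 = 0.91796875
Since 0.91796875 <= 1, Kraft's inequality IS satisfied.
A prefix code with these lengths CAN exist.

Kraft sum = 0.91796875. Satisfied.


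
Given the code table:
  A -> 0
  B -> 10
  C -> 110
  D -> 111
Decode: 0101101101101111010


Decoding:
0 -> A
10 -> B
110 -> C
110 -> C
110 -> C
111 -> D
10 -> B
10 -> B


Result: ABCCCDBB


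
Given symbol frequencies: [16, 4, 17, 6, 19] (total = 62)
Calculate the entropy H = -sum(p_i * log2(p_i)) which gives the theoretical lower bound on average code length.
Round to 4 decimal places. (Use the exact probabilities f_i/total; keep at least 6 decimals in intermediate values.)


Per-symbol terms -p_i * log2(p_i) with p_i = f_i/62:
  p = 16/62 = 0.258065: log2(p) = -1.954196, -p*log2(p) = 0.504309
  p = 4/62 = 0.064516: log2(p) = -3.954196, -p*log2(p) = 0.255109
  p = 17/62 = 0.274194: log2(p) = -1.866733, -p*log2(p) = 0.511846
  p = 6/62 = 0.096774: log2(p) = -3.369234, -p*log2(p) = 0.326055
  p = 19/62 = 0.306452: log2(p) = -1.706269, -p*log2(p) = 0.522889
H = 0.504309 + 0.255109 + 0.511846 + 0.326055 + 0.522889 = 2.120208

H = 2.1202 bits/symbol


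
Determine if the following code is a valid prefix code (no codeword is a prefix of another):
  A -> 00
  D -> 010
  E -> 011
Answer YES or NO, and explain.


Checking each pair (does one codeword prefix another?):
  A='00' vs D='010': no prefix
  A='00' vs E='011': no prefix
  D='010' vs A='00': no prefix
  D='010' vs E='011': no prefix
  E='011' vs A='00': no prefix
  E='011' vs D='010': no prefix
No violation found over all pairs.

YES -- this is a valid prefix code. No codeword is a prefix of any other codeword.


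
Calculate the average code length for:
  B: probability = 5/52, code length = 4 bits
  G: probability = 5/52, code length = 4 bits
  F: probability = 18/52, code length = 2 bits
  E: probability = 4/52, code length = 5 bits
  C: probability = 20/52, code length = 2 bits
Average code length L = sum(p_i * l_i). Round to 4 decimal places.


Weighted contributions p_i * l_i:
  B: (5/52) * 4 = 20/52
  G: (5/52) * 4 = 20/52
  F: (18/52) * 2 = 36/52
  E: (4/52) * 5 = 20/52
  C: (20/52) * 2 = 40/52
Sum = (20 + 20 + 36 + 20 + 40)/52 = 136/52

L = 136/52 = 2.6154 bits/symbol


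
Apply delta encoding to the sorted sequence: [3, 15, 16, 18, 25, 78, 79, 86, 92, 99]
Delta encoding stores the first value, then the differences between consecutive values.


First value: 3
Deltas:
  15 - 3 = 12
  16 - 15 = 1
  18 - 16 = 2
  25 - 18 = 7
  78 - 25 = 53
  79 - 78 = 1
  86 - 79 = 7
  92 - 86 = 6
  99 - 92 = 7


Delta encoded: [3, 12, 1, 2, 7, 53, 1, 7, 6, 7]


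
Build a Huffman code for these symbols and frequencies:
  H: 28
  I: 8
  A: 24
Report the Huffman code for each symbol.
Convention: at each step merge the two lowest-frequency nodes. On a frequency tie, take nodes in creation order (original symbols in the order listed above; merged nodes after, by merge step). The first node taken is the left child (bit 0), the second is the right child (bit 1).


Huffman tree construction:
Step 1: Merge I(8) + A(24) = 32
Step 2: Merge H(28) + (I+A)(32) = 60
Read each symbol's code off the tree from the root (left child = 0, right child = 1).

Codes:
  H: 0 (length 1)
  I: 10 (length 2)
  A: 11 (length 2)
Average code length: 92/60 = 1.5333 bits/symbol


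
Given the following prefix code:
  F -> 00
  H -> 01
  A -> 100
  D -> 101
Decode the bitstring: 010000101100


Decoding step by step:
Bits 01 -> H
Bits 00 -> F
Bits 00 -> F
Bits 101 -> D
Bits 100 -> A


Decoded message: HFFDA


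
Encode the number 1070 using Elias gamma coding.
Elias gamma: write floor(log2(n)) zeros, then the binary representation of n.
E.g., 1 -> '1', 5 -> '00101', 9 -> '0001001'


num_bits = floor(log2(1070)) + 1 = 11
leading_zeros = num_bits - 1 = 10
binary(1070) = 10000101110

Elias gamma(1070) = '0000000000' + '10000101110' = 000000000010000101110 (21 bits)


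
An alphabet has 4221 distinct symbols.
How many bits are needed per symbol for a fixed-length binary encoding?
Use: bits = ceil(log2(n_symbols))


log2(4221) = 12.0434
Bracket: 2^12 = 4096 < 4221 <= 2^13 = 8192
So ceil(log2(4221)) = 13

bits = ceil(log2(4221)) = ceil(12.0434) = 13 bits


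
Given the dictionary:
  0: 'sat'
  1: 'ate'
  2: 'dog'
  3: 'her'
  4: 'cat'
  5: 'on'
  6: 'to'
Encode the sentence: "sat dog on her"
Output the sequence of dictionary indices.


Look up each word in the dictionary:
  'sat' -> 0
  'dog' -> 2
  'on' -> 5
  'her' -> 3

Encoded: [0, 2, 5, 3]


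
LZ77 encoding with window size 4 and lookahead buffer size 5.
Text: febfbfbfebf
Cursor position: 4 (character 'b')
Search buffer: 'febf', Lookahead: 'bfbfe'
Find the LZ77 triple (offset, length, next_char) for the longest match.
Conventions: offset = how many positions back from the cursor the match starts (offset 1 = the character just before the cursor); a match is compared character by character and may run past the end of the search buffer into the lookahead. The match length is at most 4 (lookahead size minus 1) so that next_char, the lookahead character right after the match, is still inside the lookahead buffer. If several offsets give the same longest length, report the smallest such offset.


Try each offset into the search buffer:
  offset=1 (pos 3, char 'f'): match length 0
  offset=2 (pos 2, char 'b'): match length 4
  offset=3 (pos 1, char 'e'): match length 0
  offset=4 (pos 0, char 'f'): match length 0
Longest match has length 4 at offset 2.
next_char = character at position 4 + 4 = 8 -> 'e'

Best match: offset=2, length=4 (matching 'bfbf' starting at position 2)
LZ77 triple: (2, 4, 'e')


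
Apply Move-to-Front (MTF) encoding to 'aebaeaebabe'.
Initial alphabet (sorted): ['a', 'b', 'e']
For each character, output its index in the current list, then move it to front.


MTF encoding:
'a': index 0 in ['a', 'b', 'e'] -> ['a', 'b', 'e']
'e': index 2 in ['a', 'b', 'e'] -> ['e', 'a', 'b']
'b': index 2 in ['e', 'a', 'b'] -> ['b', 'e', 'a']
'a': index 2 in ['b', 'e', 'a'] -> ['a', 'b', 'e']
'e': index 2 in ['a', 'b', 'e'] -> ['e', 'a', 'b']
'a': index 1 in ['e', 'a', 'b'] -> ['a', 'e', 'b']
'e': index 1 in ['a', 'e', 'b'] -> ['e', 'a', 'b']
'b': index 2 in ['e', 'a', 'b'] -> ['b', 'e', 'a']
'a': index 2 in ['b', 'e', 'a'] -> ['a', 'b', 'e']
'b': index 1 in ['a', 'b', 'e'] -> ['b', 'a', 'e']
'e': index 2 in ['b', 'a', 'e'] -> ['e', 'b', 'a']


Output: [0, 2, 2, 2, 2, 1, 1, 2, 2, 1, 2]


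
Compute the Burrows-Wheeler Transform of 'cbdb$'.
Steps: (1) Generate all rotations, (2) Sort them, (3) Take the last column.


Rotations (sorted):
  0: $cbdb -> last char: b
  1: b$cbd -> last char: d
  2: bdb$c -> last char: c
  3: cbdb$ -> last char: $
  4: db$cb -> last char: b


BWT = bdc$b


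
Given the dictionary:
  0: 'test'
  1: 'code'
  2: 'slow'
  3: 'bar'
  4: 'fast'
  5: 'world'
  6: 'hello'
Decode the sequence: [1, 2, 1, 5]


Look up each index in the dictionary:
  1 -> 'code'
  2 -> 'slow'
  1 -> 'code'
  5 -> 'world'

Decoded: "code slow code world"


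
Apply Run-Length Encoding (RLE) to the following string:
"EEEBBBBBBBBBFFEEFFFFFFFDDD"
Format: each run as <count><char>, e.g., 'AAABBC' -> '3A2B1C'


Scanning runs left to right:
  i=0: run of 'E' x 3 -> '3E'
  i=3: run of 'B' x 9 -> '9B'
  i=12: run of 'F' x 2 -> '2F'
  i=14: run of 'E' x 2 -> '2E'
  i=16: run of 'F' x 7 -> '7F'
  i=23: run of 'D' x 3 -> '3D'

RLE = 3E9B2F2E7F3D


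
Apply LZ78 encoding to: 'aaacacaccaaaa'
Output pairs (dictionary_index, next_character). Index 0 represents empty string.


LZ78 encoding steps:
Dictionary: {0: ''}
Step 1: w='' (idx 0), next='a' -> output (0, 'a'), add 'a' as idx 1
Step 2: w='a' (idx 1), next='a' -> output (1, 'a'), add 'aa' as idx 2
Step 3: w='' (idx 0), next='c' -> output (0, 'c'), add 'c' as idx 3
Step 4: w='a' (idx 1), next='c' -> output (1, 'c'), add 'ac' as idx 4
Step 5: w='ac' (idx 4), next='c' -> output (4, 'c'), add 'acc' as idx 5
Step 6: w='aa' (idx 2), next='a' -> output (2, 'a'), add 'aaa' as idx 6
Step 7: w='a' (idx 1), end of input -> output (1, '')


Encoded: [(0, 'a'), (1, 'a'), (0, 'c'), (1, 'c'), (4, 'c'), (2, 'a'), (1, '')]


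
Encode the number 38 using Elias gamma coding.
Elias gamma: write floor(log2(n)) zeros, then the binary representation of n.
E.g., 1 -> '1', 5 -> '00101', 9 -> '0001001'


num_bits = floor(log2(38)) + 1 = 6
leading_zeros = num_bits - 1 = 5
binary(38) = 100110

Elias gamma(38) = '00000' + '100110' = 00000100110 (11 bits)


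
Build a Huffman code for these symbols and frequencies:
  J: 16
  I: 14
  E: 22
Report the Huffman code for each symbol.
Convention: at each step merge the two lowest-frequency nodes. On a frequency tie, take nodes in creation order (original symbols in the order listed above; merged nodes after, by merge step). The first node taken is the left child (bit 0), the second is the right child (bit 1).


Huffman tree construction:
Step 1: Merge I(14) + J(16) = 30
Step 2: Merge E(22) + (I+J)(30) = 52
Read each symbol's code off the tree from the root (left child = 0, right child = 1).

Codes:
  J: 11 (length 2)
  I: 10 (length 2)
  E: 0 (length 1)
Average code length: 82/52 = 1.5769 bits/symbol


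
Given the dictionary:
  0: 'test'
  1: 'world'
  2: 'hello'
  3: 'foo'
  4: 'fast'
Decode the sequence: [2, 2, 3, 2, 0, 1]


Look up each index in the dictionary:
  2 -> 'hello'
  2 -> 'hello'
  3 -> 'foo'
  2 -> 'hello'
  0 -> 'test'
  1 -> 'world'

Decoded: "hello hello foo hello test world"


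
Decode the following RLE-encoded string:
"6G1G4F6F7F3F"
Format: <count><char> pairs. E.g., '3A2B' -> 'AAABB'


Expanding each <count><char> pair:
  6G -> 'GGGGGG'
  1G -> 'G'
  4F -> 'FFFF'
  6F -> 'FFFFFF'
  7F -> 'FFFFFFF'
  3F -> 'FFF'

Decoded = GGGGGGGFFFFFFFFFFFFFFFFFFFF


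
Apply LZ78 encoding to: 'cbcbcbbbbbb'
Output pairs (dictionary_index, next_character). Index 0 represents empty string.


LZ78 encoding steps:
Dictionary: {0: ''}
Step 1: w='' (idx 0), next='c' -> output (0, 'c'), add 'c' as idx 1
Step 2: w='' (idx 0), next='b' -> output (0, 'b'), add 'b' as idx 2
Step 3: w='c' (idx 1), next='b' -> output (1, 'b'), add 'cb' as idx 3
Step 4: w='cb' (idx 3), next='b' -> output (3, 'b'), add 'cbb' as idx 4
Step 5: w='b' (idx 2), next='b' -> output (2, 'b'), add 'bb' as idx 5
Step 6: w='bb' (idx 5), end of input -> output (5, '')


Encoded: [(0, 'c'), (0, 'b'), (1, 'b'), (3, 'b'), (2, 'b'), (5, '')]


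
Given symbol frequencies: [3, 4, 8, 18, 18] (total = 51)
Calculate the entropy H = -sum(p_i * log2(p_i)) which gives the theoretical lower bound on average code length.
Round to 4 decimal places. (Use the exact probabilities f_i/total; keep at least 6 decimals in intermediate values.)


Per-symbol terms -p_i * log2(p_i) with p_i = f_i/51:
  p = 3/51 = 0.058824: log2(p) = -4.087463, -p*log2(p) = 0.240439
  p = 4/51 = 0.078431: log2(p) = -3.672425, -p*log2(p) = 0.288033
  p = 8/51 = 0.156863: log2(p) = -2.672425, -p*log2(p) = 0.419204
  p = 18/51 = 0.352941: log2(p) = -1.502500, -p*log2(p) = 0.530294
  p = 18/51 = 0.352941: log2(p) = -1.502500, -p*log2(p) = 0.530294
H = 0.240439 + 0.288033 + 0.419204 + 0.530294 + 0.530294 = 2.008264

H = 2.0083 bits/symbol


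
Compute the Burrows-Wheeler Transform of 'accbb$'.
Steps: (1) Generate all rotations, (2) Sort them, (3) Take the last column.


Rotations (sorted):
  0: $accbb -> last char: b
  1: accbb$ -> last char: $
  2: b$accb -> last char: b
  3: bb$acc -> last char: c
  4: cbb$ac -> last char: c
  5: ccbb$a -> last char: a


BWT = b$bcca


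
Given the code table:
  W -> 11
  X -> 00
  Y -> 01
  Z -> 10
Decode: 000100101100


Decoding:
00 -> X
01 -> Y
00 -> X
10 -> Z
11 -> W
00 -> X


Result: XYXZWX


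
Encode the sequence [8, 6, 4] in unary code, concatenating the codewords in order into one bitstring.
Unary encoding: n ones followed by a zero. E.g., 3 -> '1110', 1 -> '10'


Encode each number as n ones followed by a terminating 0:
  8 -> 111111110 (9 bits)
  6 -> 1111110 (7 bits)
  4 -> 11110 (5 bits)
Total length = 9 + 7 + 5 = 21 bits.

Unary([8, 6, 4]) = 111111110111111011110 (21 bits)


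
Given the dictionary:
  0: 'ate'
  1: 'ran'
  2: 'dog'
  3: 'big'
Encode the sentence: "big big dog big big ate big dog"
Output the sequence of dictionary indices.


Look up each word in the dictionary:
  'big' -> 3
  'big' -> 3
  'dog' -> 2
  'big' -> 3
  'big' -> 3
  'ate' -> 0
  'big' -> 3
  'dog' -> 2

Encoded: [3, 3, 2, 3, 3, 0, 3, 2]


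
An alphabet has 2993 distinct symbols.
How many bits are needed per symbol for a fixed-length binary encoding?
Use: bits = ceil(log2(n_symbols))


log2(2993) = 11.5474
Bracket: 2^11 = 2048 < 2993 <= 2^12 = 4096
So ceil(log2(2993)) = 12

bits = ceil(log2(2993)) = ceil(11.5474) = 12 bits


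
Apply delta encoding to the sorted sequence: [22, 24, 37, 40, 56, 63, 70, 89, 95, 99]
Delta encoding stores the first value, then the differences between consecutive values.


First value: 22
Deltas:
  24 - 22 = 2
  37 - 24 = 13
  40 - 37 = 3
  56 - 40 = 16
  63 - 56 = 7
  70 - 63 = 7
  89 - 70 = 19
  95 - 89 = 6
  99 - 95 = 4


Delta encoded: [22, 2, 13, 3, 16, 7, 7, 19, 6, 4]


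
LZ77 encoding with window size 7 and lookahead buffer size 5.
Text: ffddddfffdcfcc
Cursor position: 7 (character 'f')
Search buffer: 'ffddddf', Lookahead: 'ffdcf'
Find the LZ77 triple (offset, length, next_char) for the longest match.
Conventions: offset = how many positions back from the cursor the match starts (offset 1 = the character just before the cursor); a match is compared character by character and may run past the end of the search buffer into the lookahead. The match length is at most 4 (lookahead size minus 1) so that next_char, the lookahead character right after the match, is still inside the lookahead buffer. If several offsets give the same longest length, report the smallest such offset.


Try each offset into the search buffer:
  offset=1 (pos 6, char 'f'): match length 2
  offset=2 (pos 5, char 'd'): match length 0
  offset=3 (pos 4, char 'd'): match length 0
  offset=4 (pos 3, char 'd'): match length 0
  offset=5 (pos 2, char 'd'): match length 0
  offset=6 (pos 1, char 'f'): match length 1
  offset=7 (pos 0, char 'f'): match length 3
Longest match has length 3 at offset 7.
next_char = character at position 7 + 3 = 10 -> 'c'

Best match: offset=7, length=3 (matching 'ffd' starting at position 0)
LZ77 triple: (7, 3, 'c')


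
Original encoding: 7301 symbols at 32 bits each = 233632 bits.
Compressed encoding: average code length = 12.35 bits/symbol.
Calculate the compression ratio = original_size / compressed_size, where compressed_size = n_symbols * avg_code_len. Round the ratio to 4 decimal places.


original_size = n_symbols * orig_bits = 7301 * 32 = 233632 bits
compressed_size = n_symbols * avg_code_len = 7301 * 12.35 = 90167.35 bits
ratio = original_size / compressed_size = 233632 / 90167.35 = 2.5911

Compression ratio = 2.5911


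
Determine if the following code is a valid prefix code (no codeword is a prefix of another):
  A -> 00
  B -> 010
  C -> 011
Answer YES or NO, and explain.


Checking each pair (does one codeword prefix another?):
  A='00' vs B='010': no prefix
  A='00' vs C='011': no prefix
  B='010' vs A='00': no prefix
  B='010' vs C='011': no prefix
  C='011' vs A='00': no prefix
  C='011' vs B='010': no prefix
No violation found over all pairs.

YES -- this is a valid prefix code. No codeword is a prefix of any other codeword.


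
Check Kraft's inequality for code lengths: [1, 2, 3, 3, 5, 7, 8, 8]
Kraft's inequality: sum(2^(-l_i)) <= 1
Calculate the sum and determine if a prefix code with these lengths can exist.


Sum = 2^(-1) + 2^(-2) + 2^(-3) + 2^(-3) + 2^(-5) + 2^(-7) + 2^(-8) + 2^(-8)
    = 0.5 + 0.25 + 0.125 + 0.125 + 0.03125 + 0.0078125 + 0.00390625 + 0.00390625
    = 268/256 = 1.046875
Since 1.046875 > 1, Kraft's inequality is NOT satisfied.
A prefix code with these lengths CANNOT exist.

Kraft sum = 1.046875. Not satisfied.


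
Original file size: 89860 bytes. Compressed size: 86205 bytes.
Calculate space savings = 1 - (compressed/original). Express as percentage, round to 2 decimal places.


ratio = compressed/original = 86205/89860 = 0.959326
savings = 1 - ratio = 1 - 0.959326 = 0.040674
as a percentage: 0.040674 * 100 = 4.07%

Space savings = 1 - 86205/89860 = 4.07%


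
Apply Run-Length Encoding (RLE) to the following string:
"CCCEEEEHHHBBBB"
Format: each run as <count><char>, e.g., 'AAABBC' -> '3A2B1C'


Scanning runs left to right:
  i=0: run of 'C' x 3 -> '3C'
  i=3: run of 'E' x 4 -> '4E'
  i=7: run of 'H' x 3 -> '3H'
  i=10: run of 'B' x 4 -> '4B'

RLE = 3C4E3H4B


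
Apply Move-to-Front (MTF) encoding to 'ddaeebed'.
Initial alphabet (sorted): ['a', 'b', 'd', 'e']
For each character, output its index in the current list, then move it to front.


MTF encoding:
'd': index 2 in ['a', 'b', 'd', 'e'] -> ['d', 'a', 'b', 'e']
'd': index 0 in ['d', 'a', 'b', 'e'] -> ['d', 'a', 'b', 'e']
'a': index 1 in ['d', 'a', 'b', 'e'] -> ['a', 'd', 'b', 'e']
'e': index 3 in ['a', 'd', 'b', 'e'] -> ['e', 'a', 'd', 'b']
'e': index 0 in ['e', 'a', 'd', 'b'] -> ['e', 'a', 'd', 'b']
'b': index 3 in ['e', 'a', 'd', 'b'] -> ['b', 'e', 'a', 'd']
'e': index 1 in ['b', 'e', 'a', 'd'] -> ['e', 'b', 'a', 'd']
'd': index 3 in ['e', 'b', 'a', 'd'] -> ['d', 'e', 'b', 'a']


Output: [2, 0, 1, 3, 0, 3, 1, 3]


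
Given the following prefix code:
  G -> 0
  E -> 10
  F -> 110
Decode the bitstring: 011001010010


Decoding step by step:
Bits 0 -> G
Bits 110 -> F
Bits 0 -> G
Bits 10 -> E
Bits 10 -> E
Bits 0 -> G
Bits 10 -> E


Decoded message: GFGEEGE


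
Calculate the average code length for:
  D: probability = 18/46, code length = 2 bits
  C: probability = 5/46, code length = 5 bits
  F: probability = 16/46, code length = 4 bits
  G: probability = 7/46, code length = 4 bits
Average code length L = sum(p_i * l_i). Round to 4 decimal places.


Weighted contributions p_i * l_i:
  D: (18/46) * 2 = 36/46
  C: (5/46) * 5 = 25/46
  F: (16/46) * 4 = 64/46
  G: (7/46) * 4 = 28/46
Sum = (36 + 25 + 64 + 28)/46 = 153/46

L = 153/46 = 3.3261 bits/symbol


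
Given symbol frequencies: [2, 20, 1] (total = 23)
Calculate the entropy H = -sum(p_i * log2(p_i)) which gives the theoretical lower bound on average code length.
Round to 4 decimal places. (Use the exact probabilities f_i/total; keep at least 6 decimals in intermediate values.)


Per-symbol terms -p_i * log2(p_i) with p_i = f_i/23:
  p = 2/23 = 0.086957: log2(p) = -3.523562, -p*log2(p) = 0.306397
  p = 20/23 = 0.869565: log2(p) = -0.201634, -p*log2(p) = 0.175334
  p = 1/23 = 0.043478: log2(p) = -4.523562, -p*log2(p) = 0.196677
H = 0.306397 + 0.175334 + 0.196677 = 0.678408

H = 0.6784 bits/symbol


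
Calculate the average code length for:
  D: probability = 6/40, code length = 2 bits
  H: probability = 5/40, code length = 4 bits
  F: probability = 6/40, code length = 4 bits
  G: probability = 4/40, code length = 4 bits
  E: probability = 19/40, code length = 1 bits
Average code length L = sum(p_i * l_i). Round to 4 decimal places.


Weighted contributions p_i * l_i:
  D: (6/40) * 2 = 12/40
  H: (5/40) * 4 = 20/40
  F: (6/40) * 4 = 24/40
  G: (4/40) * 4 = 16/40
  E: (19/40) * 1 = 19/40
Sum = (12 + 20 + 24 + 16 + 19)/40 = 91/40

L = 91/40 = 2.2750 bits/symbol


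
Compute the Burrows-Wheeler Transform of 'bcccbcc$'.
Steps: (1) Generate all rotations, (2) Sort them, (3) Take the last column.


Rotations (sorted):
  0: $bcccbcc -> last char: c
  1: bcc$bccc -> last char: c
  2: bcccbcc$ -> last char: $
  3: c$bcccbc -> last char: c
  4: cbcc$bcc -> last char: c
  5: cc$bcccb -> last char: b
  6: ccbcc$bc -> last char: c
  7: cccbcc$b -> last char: b


BWT = cc$ccbcb


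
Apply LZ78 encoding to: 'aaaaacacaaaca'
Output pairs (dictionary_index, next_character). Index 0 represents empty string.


LZ78 encoding steps:
Dictionary: {0: ''}
Step 1: w='' (idx 0), next='a' -> output (0, 'a'), add 'a' as idx 1
Step 2: w='a' (idx 1), next='a' -> output (1, 'a'), add 'aa' as idx 2
Step 3: w='aa' (idx 2), next='c' -> output (2, 'c'), add 'aac' as idx 3
Step 4: w='a' (idx 1), next='c' -> output (1, 'c'), add 'ac' as idx 4
Step 5: w='aa' (idx 2), next='a' -> output (2, 'a'), add 'aaa' as idx 5
Step 6: w='' (idx 0), next='c' -> output (0, 'c'), add 'c' as idx 6
Step 7: w='a' (idx 1), end of input -> output (1, '')


Encoded: [(0, 'a'), (1, 'a'), (2, 'c'), (1, 'c'), (2, 'a'), (0, 'c'), (1, '')]


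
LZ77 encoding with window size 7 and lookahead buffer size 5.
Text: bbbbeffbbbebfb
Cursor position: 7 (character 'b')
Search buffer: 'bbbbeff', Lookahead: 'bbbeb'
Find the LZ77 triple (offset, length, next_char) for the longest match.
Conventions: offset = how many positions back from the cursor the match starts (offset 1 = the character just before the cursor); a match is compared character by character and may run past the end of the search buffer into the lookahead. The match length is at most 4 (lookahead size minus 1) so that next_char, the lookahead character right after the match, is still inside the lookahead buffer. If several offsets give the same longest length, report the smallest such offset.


Try each offset into the search buffer:
  offset=1 (pos 6, char 'f'): match length 0
  offset=2 (pos 5, char 'f'): match length 0
  offset=3 (pos 4, char 'e'): match length 0
  offset=4 (pos 3, char 'b'): match length 1
  offset=5 (pos 2, char 'b'): match length 2
  offset=6 (pos 1, char 'b'): match length 4
  offset=7 (pos 0, char 'b'): match length 3
Longest match has length 4 at offset 6.
next_char = character at position 7 + 4 = 11 -> 'b'

Best match: offset=6, length=4 (matching 'bbbe' starting at position 1)
LZ77 triple: (6, 4, 'b')


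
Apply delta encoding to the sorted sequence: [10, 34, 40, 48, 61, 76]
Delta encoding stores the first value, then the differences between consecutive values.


First value: 10
Deltas:
  34 - 10 = 24
  40 - 34 = 6
  48 - 40 = 8
  61 - 48 = 13
  76 - 61 = 15


Delta encoded: [10, 24, 6, 8, 13, 15]


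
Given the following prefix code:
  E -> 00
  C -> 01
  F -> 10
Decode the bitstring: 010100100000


Decoding step by step:
Bits 01 -> C
Bits 01 -> C
Bits 00 -> E
Bits 10 -> F
Bits 00 -> E
Bits 00 -> E


Decoded message: CCEFEE


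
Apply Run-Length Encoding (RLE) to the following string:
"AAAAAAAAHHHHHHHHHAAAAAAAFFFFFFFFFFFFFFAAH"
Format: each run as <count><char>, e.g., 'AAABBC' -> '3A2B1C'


Scanning runs left to right:
  i=0: run of 'A' x 8 -> '8A'
  i=8: run of 'H' x 9 -> '9H'
  i=17: run of 'A' x 7 -> '7A'
  i=24: run of 'F' x 14 -> '14F'
  i=38: run of 'A' x 2 -> '2A'
  i=40: run of 'H' x 1 -> '1H'

RLE = 8A9H7A14F2A1H


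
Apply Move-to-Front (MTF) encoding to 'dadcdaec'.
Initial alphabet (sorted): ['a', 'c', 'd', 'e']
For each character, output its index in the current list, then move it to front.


MTF encoding:
'd': index 2 in ['a', 'c', 'd', 'e'] -> ['d', 'a', 'c', 'e']
'a': index 1 in ['d', 'a', 'c', 'e'] -> ['a', 'd', 'c', 'e']
'd': index 1 in ['a', 'd', 'c', 'e'] -> ['d', 'a', 'c', 'e']
'c': index 2 in ['d', 'a', 'c', 'e'] -> ['c', 'd', 'a', 'e']
'd': index 1 in ['c', 'd', 'a', 'e'] -> ['d', 'c', 'a', 'e']
'a': index 2 in ['d', 'c', 'a', 'e'] -> ['a', 'd', 'c', 'e']
'e': index 3 in ['a', 'd', 'c', 'e'] -> ['e', 'a', 'd', 'c']
'c': index 3 in ['e', 'a', 'd', 'c'] -> ['c', 'e', 'a', 'd']


Output: [2, 1, 1, 2, 1, 2, 3, 3]


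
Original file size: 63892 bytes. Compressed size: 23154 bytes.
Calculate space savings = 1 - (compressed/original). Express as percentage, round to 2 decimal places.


ratio = compressed/original = 23154/63892 = 0.362393
savings = 1 - ratio = 1 - 0.362393 = 0.637607
as a percentage: 0.637607 * 100 = 63.76%

Space savings = 1 - 23154/63892 = 63.76%


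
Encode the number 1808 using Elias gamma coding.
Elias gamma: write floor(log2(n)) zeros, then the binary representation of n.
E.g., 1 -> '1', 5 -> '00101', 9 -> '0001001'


num_bits = floor(log2(1808)) + 1 = 11
leading_zeros = num_bits - 1 = 10
binary(1808) = 11100010000

Elias gamma(1808) = '0000000000' + '11100010000' = 000000000011100010000 (21 bits)


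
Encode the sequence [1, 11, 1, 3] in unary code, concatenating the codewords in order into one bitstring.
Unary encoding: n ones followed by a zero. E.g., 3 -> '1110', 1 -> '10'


Encode each number as n ones followed by a terminating 0:
  1 -> 10 (2 bits)
  11 -> 111111111110 (12 bits)
  1 -> 10 (2 bits)
  3 -> 1110 (4 bits)
Total length = 2 + 12 + 2 + 4 = 20 bits.

Unary([1, 11, 1, 3]) = 10111111111110101110 (20 bits)


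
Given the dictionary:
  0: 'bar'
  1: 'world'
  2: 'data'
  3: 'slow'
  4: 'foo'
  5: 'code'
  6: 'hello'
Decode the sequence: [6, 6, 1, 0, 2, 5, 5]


Look up each index in the dictionary:
  6 -> 'hello'
  6 -> 'hello'
  1 -> 'world'
  0 -> 'bar'
  2 -> 'data'
  5 -> 'code'
  5 -> 'code'

Decoded: "hello hello world bar data code code"


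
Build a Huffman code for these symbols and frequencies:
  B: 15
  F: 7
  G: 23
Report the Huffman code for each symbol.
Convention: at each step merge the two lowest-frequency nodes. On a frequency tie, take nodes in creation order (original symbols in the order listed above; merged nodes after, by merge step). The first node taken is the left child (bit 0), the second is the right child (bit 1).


Huffman tree construction:
Step 1: Merge F(7) + B(15) = 22
Step 2: Merge (F+B)(22) + G(23) = 45
Read each symbol's code off the tree from the root (left child = 0, right child = 1).

Codes:
  B: 01 (length 2)
  F: 00 (length 2)
  G: 1 (length 1)
Average code length: 67/45 = 1.4889 bits/symbol


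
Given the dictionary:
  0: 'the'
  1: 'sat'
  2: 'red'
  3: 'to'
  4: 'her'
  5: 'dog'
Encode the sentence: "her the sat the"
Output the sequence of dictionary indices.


Look up each word in the dictionary:
  'her' -> 4
  'the' -> 0
  'sat' -> 1
  'the' -> 0

Encoded: [4, 0, 1, 0]


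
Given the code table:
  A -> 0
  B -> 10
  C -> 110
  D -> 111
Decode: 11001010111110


Decoding:
110 -> C
0 -> A
10 -> B
10 -> B
111 -> D
110 -> C


Result: CABBDC


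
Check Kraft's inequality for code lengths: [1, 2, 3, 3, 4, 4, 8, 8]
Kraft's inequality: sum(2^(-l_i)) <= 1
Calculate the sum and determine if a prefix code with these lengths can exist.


Sum = 2^(-1) + 2^(-2) + 2^(-3) + 2^(-3) + 2^(-4) + 2^(-4) + 2^(-8) + 2^(-8)
    = 0.5 + 0.25 + 0.125 + 0.125 + 0.0625 + 0.0625 + 0.00390625 + 0.00390625
    = 290/256 = 1.1328125
Since 1.1328125 > 1, Kraft's inequality is NOT satisfied.
A prefix code with these lengths CANNOT exist.

Kraft sum = 1.1328125. Not satisfied.


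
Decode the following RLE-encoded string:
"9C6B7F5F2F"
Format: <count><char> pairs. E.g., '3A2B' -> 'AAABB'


Expanding each <count><char> pair:
  9C -> 'CCCCCCCCC'
  6B -> 'BBBBBB'
  7F -> 'FFFFFFF'
  5F -> 'FFFFF'
  2F -> 'FF'

Decoded = CCCCCCCCCBBBBBBFFFFFFFFFFFFFF


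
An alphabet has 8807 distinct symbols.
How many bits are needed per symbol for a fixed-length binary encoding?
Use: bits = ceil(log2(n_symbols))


log2(8807) = 13.1044
Bracket: 2^13 = 8192 < 8807 <= 2^14 = 16384
So ceil(log2(8807)) = 14

bits = ceil(log2(8807)) = ceil(13.1044) = 14 bits


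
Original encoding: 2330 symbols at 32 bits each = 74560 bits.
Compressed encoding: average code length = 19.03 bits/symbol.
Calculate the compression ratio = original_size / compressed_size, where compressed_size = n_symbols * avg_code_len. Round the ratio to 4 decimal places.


original_size = n_symbols * orig_bits = 2330 * 32 = 74560 bits
compressed_size = n_symbols * avg_code_len = 2330 * 19.03 = 44339.9 bits
ratio = original_size / compressed_size = 74560 / 44339.9 = 1.6816

Compression ratio = 1.6816


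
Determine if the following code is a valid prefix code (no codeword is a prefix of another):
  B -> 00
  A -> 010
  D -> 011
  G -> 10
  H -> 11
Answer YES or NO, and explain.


Checking each pair (does one codeword prefix another?):
  B='00' vs A='010': no prefix
  B='00' vs D='011': no prefix
  B='00' vs G='10': no prefix
  B='00' vs H='11': no prefix
  A='010' vs B='00': no prefix
  A='010' vs D='011': no prefix
  A='010' vs G='10': no prefix
  A='010' vs H='11': no prefix
  D='011' vs B='00': no prefix
  D='011' vs A='010': no prefix
  D='011' vs G='10': no prefix
  D='011' vs H='11': no prefix
  G='10' vs B='00': no prefix
  G='10' vs A='010': no prefix
  G='10' vs D='011': no prefix
  G='10' vs H='11': no prefix
  H='11' vs B='00': no prefix
  H='11' vs A='010': no prefix
  H='11' vs D='011': no prefix
  H='11' vs G='10': no prefix
No violation found over all pairs.

YES -- this is a valid prefix code. No codeword is a prefix of any other codeword.


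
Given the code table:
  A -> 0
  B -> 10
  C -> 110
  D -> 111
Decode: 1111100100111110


Decoding:
111 -> D
110 -> C
0 -> A
10 -> B
0 -> A
111 -> D
110 -> C


Result: DCABADC


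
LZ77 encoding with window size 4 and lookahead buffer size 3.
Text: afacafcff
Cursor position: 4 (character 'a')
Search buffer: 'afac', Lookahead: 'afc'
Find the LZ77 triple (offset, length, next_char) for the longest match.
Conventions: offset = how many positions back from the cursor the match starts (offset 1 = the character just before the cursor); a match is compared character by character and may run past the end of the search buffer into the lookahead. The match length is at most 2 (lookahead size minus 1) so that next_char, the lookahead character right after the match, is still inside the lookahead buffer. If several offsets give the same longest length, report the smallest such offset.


Try each offset into the search buffer:
  offset=1 (pos 3, char 'c'): match length 0
  offset=2 (pos 2, char 'a'): match length 1
  offset=3 (pos 1, char 'f'): match length 0
  offset=4 (pos 0, char 'a'): match length 2
Longest match has length 2 at offset 4.
next_char = character at position 4 + 2 = 6 -> 'c'

Best match: offset=4, length=2 (matching 'af' starting at position 0)
LZ77 triple: (4, 2, 'c')


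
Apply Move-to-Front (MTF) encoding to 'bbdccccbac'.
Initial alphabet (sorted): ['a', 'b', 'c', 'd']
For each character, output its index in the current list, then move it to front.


MTF encoding:
'b': index 1 in ['a', 'b', 'c', 'd'] -> ['b', 'a', 'c', 'd']
'b': index 0 in ['b', 'a', 'c', 'd'] -> ['b', 'a', 'c', 'd']
'd': index 3 in ['b', 'a', 'c', 'd'] -> ['d', 'b', 'a', 'c']
'c': index 3 in ['d', 'b', 'a', 'c'] -> ['c', 'd', 'b', 'a']
'c': index 0 in ['c', 'd', 'b', 'a'] -> ['c', 'd', 'b', 'a']
'c': index 0 in ['c', 'd', 'b', 'a'] -> ['c', 'd', 'b', 'a']
'c': index 0 in ['c', 'd', 'b', 'a'] -> ['c', 'd', 'b', 'a']
'b': index 2 in ['c', 'd', 'b', 'a'] -> ['b', 'c', 'd', 'a']
'a': index 3 in ['b', 'c', 'd', 'a'] -> ['a', 'b', 'c', 'd']
'c': index 2 in ['a', 'b', 'c', 'd'] -> ['c', 'a', 'b', 'd']


Output: [1, 0, 3, 3, 0, 0, 0, 2, 3, 2]


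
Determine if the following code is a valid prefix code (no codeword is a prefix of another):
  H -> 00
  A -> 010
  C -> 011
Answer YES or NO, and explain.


Checking each pair (does one codeword prefix another?):
  H='00' vs A='010': no prefix
  H='00' vs C='011': no prefix
  A='010' vs H='00': no prefix
  A='010' vs C='011': no prefix
  C='011' vs H='00': no prefix
  C='011' vs A='010': no prefix
No violation found over all pairs.

YES -- this is a valid prefix code. No codeword is a prefix of any other codeword.


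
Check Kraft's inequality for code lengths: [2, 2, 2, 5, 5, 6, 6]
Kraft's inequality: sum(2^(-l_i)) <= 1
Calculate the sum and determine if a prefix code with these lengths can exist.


Sum = 2^(-2) + 2^(-2) + 2^(-2) + 2^(-5) + 2^(-5) + 2^(-6) + 2^(-6)
    = 0.25 + 0.25 + 0.25 + 0.03125 + 0.03125 + 0.015625 + 0.015625
    = 54/64 = 0.84375
Since 0.84375 <= 1, Kraft's inequality IS satisfied.
A prefix code with these lengths CAN exist.

Kraft sum = 0.84375. Satisfied.


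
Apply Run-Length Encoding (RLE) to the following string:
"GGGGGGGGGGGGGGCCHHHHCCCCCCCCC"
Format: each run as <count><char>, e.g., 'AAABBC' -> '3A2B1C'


Scanning runs left to right:
  i=0: run of 'G' x 14 -> '14G'
  i=14: run of 'C' x 2 -> '2C'
  i=16: run of 'H' x 4 -> '4H'
  i=20: run of 'C' x 9 -> '9C'

RLE = 14G2C4H9C


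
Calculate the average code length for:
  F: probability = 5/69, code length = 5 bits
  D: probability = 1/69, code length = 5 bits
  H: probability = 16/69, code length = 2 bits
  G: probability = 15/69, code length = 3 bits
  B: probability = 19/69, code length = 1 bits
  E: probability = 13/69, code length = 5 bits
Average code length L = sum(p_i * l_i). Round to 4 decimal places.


Weighted contributions p_i * l_i:
  F: (5/69) * 5 = 25/69
  D: (1/69) * 5 = 5/69
  H: (16/69) * 2 = 32/69
  G: (15/69) * 3 = 45/69
  B: (19/69) * 1 = 19/69
  E: (13/69) * 5 = 65/69
Sum = (25 + 5 + 32 + 45 + 19 + 65)/69 = 191/69

L = 191/69 = 2.7681 bits/symbol


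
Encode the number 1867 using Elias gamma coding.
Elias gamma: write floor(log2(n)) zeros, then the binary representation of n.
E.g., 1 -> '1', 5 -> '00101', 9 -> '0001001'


num_bits = floor(log2(1867)) + 1 = 11
leading_zeros = num_bits - 1 = 10
binary(1867) = 11101001011

Elias gamma(1867) = '0000000000' + '11101001011' = 000000000011101001011 (21 bits)


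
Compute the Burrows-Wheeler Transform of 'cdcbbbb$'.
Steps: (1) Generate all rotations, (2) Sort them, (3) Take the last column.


Rotations (sorted):
  0: $cdcbbbb -> last char: b
  1: b$cdcbbb -> last char: b
  2: bb$cdcbb -> last char: b
  3: bbb$cdcb -> last char: b
  4: bbbb$cdc -> last char: c
  5: cbbbb$cd -> last char: d
  6: cdcbbbb$ -> last char: $
  7: dcbbbb$c -> last char: c


BWT = bbbbcd$c


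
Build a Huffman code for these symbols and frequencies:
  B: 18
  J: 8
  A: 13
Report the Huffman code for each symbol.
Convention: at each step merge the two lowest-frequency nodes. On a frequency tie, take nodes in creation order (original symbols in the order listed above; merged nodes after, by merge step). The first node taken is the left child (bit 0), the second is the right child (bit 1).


Huffman tree construction:
Step 1: Merge J(8) + A(13) = 21
Step 2: Merge B(18) + (J+A)(21) = 39
Read each symbol's code off the tree from the root (left child = 0, right child = 1).

Codes:
  B: 0 (length 1)
  J: 10 (length 2)
  A: 11 (length 2)
Average code length: 60/39 = 1.5385 bits/symbol


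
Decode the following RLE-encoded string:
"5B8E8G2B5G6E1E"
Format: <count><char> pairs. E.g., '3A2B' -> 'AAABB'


Expanding each <count><char> pair:
  5B -> 'BBBBB'
  8E -> 'EEEEEEEE'
  8G -> 'GGGGGGGG'
  2B -> 'BB'
  5G -> 'GGGGG'
  6E -> 'EEEEEE'
  1E -> 'E'

Decoded = BBBBBEEEEEEEEGGGGGGGGBBGGGGGEEEEEEE


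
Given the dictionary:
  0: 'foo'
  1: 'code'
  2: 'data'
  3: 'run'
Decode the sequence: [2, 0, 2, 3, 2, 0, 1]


Look up each index in the dictionary:
  2 -> 'data'
  0 -> 'foo'
  2 -> 'data'
  3 -> 'run'
  2 -> 'data'
  0 -> 'foo'
  1 -> 'code'

Decoded: "data foo data run data foo code"


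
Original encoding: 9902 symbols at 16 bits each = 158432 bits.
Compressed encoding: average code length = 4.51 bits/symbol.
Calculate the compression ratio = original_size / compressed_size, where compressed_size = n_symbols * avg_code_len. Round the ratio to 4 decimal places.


original_size = n_symbols * orig_bits = 9902 * 16 = 158432 bits
compressed_size = n_symbols * avg_code_len = 9902 * 4.51 = 44658.02 bits
ratio = original_size / compressed_size = 158432 / 44658.02 = 3.5477

Compression ratio = 3.5477


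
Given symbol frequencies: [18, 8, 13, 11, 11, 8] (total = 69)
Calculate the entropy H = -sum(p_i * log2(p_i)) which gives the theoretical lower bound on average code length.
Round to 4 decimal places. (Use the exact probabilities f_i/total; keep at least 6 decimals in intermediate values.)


Per-symbol terms -p_i * log2(p_i) with p_i = f_i/69:
  p = 18/69 = 0.260870: log2(p) = -1.938599, -p*log2(p) = 0.505722
  p = 8/69 = 0.115942: log2(p) = -3.108524, -p*log2(p) = 0.360409
  p = 13/69 = 0.188406: log2(p) = -2.408085, -p*log2(p) = 0.453697
  p = 11/69 = 0.159420: log2(p) = -2.649093, -p*log2(p) = 0.422319
  p = 11/69 = 0.159420: log2(p) = -2.649093, -p*log2(p) = 0.422319
  p = 8/69 = 0.115942: log2(p) = -3.108524, -p*log2(p) = 0.360409
H = 0.505722 + 0.360409 + 0.453697 + 0.422319 + 0.422319 + 0.360409 = 2.524875

H = 2.5249 bits/symbol


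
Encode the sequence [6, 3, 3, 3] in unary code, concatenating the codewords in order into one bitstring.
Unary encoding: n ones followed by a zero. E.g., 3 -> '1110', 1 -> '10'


Encode each number as n ones followed by a terminating 0:
  6 -> 1111110 (7 bits)
  3 -> 1110 (4 bits)
  3 -> 1110 (4 bits)
  3 -> 1110 (4 bits)
Total length = 7 + 4 + 4 + 4 = 19 bits.

Unary([6, 3, 3, 3]) = 1111110111011101110 (19 bits)


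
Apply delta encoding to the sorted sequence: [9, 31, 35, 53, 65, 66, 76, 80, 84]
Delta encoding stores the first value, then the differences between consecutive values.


First value: 9
Deltas:
  31 - 9 = 22
  35 - 31 = 4
  53 - 35 = 18
  65 - 53 = 12
  66 - 65 = 1
  76 - 66 = 10
  80 - 76 = 4
  84 - 80 = 4


Delta encoded: [9, 22, 4, 18, 12, 1, 10, 4, 4]


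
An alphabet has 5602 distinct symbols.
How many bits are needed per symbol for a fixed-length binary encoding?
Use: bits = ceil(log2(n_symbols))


log2(5602) = 12.4517
Bracket: 2^12 = 4096 < 5602 <= 2^13 = 8192
So ceil(log2(5602)) = 13

bits = ceil(log2(5602)) = ceil(12.4517) = 13 bits


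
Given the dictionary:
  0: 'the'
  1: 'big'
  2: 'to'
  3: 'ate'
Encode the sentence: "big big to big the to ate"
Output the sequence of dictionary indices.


Look up each word in the dictionary:
  'big' -> 1
  'big' -> 1
  'to' -> 2
  'big' -> 1
  'the' -> 0
  'to' -> 2
  'ate' -> 3

Encoded: [1, 1, 2, 1, 0, 2, 3]


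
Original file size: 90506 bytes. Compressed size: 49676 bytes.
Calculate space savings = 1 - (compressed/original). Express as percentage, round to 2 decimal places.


ratio = compressed/original = 49676/90506 = 0.54887
savings = 1 - ratio = 1 - 0.54887 = 0.45113
as a percentage: 0.45113 * 100 = 45.11%

Space savings = 1 - 49676/90506 = 45.11%


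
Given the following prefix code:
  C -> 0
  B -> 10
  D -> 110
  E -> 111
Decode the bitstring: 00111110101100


Decoding step by step:
Bits 0 -> C
Bits 0 -> C
Bits 111 -> E
Bits 110 -> D
Bits 10 -> B
Bits 110 -> D
Bits 0 -> C


Decoded message: CCEDBDC


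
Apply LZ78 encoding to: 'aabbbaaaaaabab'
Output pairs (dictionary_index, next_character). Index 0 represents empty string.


LZ78 encoding steps:
Dictionary: {0: ''}
Step 1: w='' (idx 0), next='a' -> output (0, 'a'), add 'a' as idx 1
Step 2: w='a' (idx 1), next='b' -> output (1, 'b'), add 'ab' as idx 2
Step 3: w='' (idx 0), next='b' -> output (0, 'b'), add 'b' as idx 3
Step 4: w='b' (idx 3), next='a' -> output (3, 'a'), add 'ba' as idx 4
Step 5: w='a' (idx 1), next='a' -> output (1, 'a'), add 'aa' as idx 5
Step 6: w='aa' (idx 5), next='a' -> output (5, 'a'), add 'aaa' as idx 6
Step 7: w='ba' (idx 4), next='b' -> output (4, 'b'), add 'bab' as idx 7


Encoded: [(0, 'a'), (1, 'b'), (0, 'b'), (3, 'a'), (1, 'a'), (5, 'a'), (4, 'b')]
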